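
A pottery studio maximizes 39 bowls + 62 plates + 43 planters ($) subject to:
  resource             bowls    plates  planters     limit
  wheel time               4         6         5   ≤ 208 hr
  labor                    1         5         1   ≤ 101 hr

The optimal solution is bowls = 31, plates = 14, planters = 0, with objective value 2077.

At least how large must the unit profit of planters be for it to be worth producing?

48.5

At the optimum: wheel time uses 208 of 208 (binding); labor uses 101 of 101 (binding).
From A_Bᵀ y = c: 4·y_wheel time + 1·y_labor = 39; 6·y_wheel time + 5·y_labor = 62.
This yields shadow prices y_wheel time = 9.5, y_labor = 1.
planters enters the basis when its profit ≥ yᵀa₃ = 9.5·5 + 1·1 = 48.5.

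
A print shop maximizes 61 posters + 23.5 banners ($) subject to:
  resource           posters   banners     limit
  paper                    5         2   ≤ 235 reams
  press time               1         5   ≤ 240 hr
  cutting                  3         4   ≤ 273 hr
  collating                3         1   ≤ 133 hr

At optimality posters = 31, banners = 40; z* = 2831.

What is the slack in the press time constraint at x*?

press time used = 1·31 + 5·40 = 231; slack = 240 − 231 = 9.

9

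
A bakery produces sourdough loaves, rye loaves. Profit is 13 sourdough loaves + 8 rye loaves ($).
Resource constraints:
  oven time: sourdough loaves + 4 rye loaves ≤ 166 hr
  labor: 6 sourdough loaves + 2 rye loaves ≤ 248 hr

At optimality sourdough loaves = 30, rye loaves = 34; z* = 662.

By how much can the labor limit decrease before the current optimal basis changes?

Binding constraints: oven time, labor. The basis is B = [[1,4],[6,2]] with det -22.
Per unit decrease in labor, x* moves by d = (-0.1818, 0.0455).
The basis stays optimal until sourdough loaves reaches 0; allowable decrease = 165 hr.

165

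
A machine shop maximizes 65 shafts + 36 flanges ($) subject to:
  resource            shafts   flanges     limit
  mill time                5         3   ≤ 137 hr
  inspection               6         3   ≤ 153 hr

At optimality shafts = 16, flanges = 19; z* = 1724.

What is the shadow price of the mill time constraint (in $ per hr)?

7

Check each constraint at x*: mill time 137/137 (tight); inspection 153/153 (tight).
The binding rows give the dual system: 5·y_mill time + 6·y_inspection = 65 and 3·y_mill time + 3·y_inspection = 36.
→ y_mill time = 7 and y_inspection = 5.
Shadow price of mill time = 7.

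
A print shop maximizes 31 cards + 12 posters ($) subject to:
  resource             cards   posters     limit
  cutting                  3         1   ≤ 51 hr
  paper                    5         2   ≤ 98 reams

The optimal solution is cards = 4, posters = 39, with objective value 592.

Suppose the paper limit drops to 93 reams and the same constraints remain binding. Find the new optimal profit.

567

Both cutting and paper are binding at x*.
From A_Bᵀ y = c: 3·y_cutting + 5·y_paper = 31; 1·y_cutting + 2·y_paper = 12.
→ y_cutting = 2 and y_paper = 5.
Δz = y_paper·Δb = 5 × (-5) = -25, so new z* = 592 − 25 = 567.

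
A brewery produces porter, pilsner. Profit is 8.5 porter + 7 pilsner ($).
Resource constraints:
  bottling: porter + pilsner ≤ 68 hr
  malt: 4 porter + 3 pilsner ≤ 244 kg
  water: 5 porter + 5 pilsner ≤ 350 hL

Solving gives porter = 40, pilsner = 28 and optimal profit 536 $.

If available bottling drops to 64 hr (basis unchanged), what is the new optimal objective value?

Check each constraint at x*: bottling 68/68 (tight); malt 244/244 (tight); water 340/350 (slack 10).
Since water is not tight, its dual is 0.
The binding rows give the dual system: 1·y_bottling + 4·y_malt = 8.5 and 1·y_bottling + 3·y_malt = 7.
This yields shadow prices y_bottling = 2.5, y_malt = 1.5.
Δz = y_bottling·Δb = 2.5 × (-4) = -10, so new z* = 536 − 10 = 526.

526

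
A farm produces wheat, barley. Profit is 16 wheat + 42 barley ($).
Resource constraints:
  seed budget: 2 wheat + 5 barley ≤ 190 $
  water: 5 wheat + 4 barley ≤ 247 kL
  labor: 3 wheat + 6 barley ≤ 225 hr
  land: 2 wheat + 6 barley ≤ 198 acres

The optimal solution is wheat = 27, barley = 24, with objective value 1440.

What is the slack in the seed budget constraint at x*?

16

seed budget used = 2·27 + 5·24 = 174; slack = 190 − 174 = 16.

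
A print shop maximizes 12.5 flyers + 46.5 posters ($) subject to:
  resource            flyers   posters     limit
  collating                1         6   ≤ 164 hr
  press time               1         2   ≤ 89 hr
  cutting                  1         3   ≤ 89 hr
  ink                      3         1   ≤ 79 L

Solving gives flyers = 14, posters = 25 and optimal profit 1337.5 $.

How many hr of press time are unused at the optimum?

press time used = 1·14 + 2·25 = 64; slack = 89 − 64 = 25.

25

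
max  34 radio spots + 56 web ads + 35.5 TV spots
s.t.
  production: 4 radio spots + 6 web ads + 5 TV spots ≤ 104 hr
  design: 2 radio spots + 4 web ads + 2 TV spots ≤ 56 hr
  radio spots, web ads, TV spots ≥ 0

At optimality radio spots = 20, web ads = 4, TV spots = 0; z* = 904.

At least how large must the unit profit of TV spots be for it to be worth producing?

40

At the optimum: production uses 104 of 104 (binding); design uses 56 of 56 (binding).
From A_Bᵀ y = c: 4·y_production + 2·y_design = 34; 6·y_production + 4·y_design = 56.
Solving: y_production = 6, y_design = 5.
TV spots enters the basis when its profit ≥ yᵀa₃ = 6·5 + 5·2 = 40.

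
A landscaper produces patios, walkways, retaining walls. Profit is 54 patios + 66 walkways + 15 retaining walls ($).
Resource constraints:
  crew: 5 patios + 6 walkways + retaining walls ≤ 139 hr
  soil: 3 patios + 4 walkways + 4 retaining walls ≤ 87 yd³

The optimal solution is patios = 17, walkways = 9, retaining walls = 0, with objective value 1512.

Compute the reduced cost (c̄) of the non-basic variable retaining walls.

-6

Check each constraint at x*: crew 139/139 (tight); soil 87/87 (tight).
The binding rows give the dual system: 5·y_crew + 3·y_soil = 54 and 6·y_crew + 4·y_soil = 66.
This yields shadow prices y_crew = 9, y_soil = 3.
Reduced cost of retaining walls: c₃ − yᵀa₃ = 15 − (9·1 + 3·4) = 15 − 21 = -6.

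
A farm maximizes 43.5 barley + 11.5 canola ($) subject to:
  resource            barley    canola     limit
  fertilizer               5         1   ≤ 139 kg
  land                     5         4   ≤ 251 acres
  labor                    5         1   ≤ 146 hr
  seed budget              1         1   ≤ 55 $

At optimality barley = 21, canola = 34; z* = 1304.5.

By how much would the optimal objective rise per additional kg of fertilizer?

8

Binding: fertilizer and seed budget. Non-binding: land (10 unused), labor (7 unused).
Since land, labor are not tight, their duals are 0.
The binding rows give the dual system: 5·y_fertilizer + 1·y_seed budget = 43.5 and 1·y_fertilizer + 1·y_seed budget = 11.5.
→ y_fertilizer = 8 and y_seed budget = 3.5.
Shadow price of fertilizer = 8.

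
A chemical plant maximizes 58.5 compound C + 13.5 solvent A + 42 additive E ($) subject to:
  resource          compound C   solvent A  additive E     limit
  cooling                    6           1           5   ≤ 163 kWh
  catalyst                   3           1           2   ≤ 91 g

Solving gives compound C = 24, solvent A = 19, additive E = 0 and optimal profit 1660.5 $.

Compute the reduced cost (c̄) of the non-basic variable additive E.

-3

Both cooling and catalyst are binding at x*.
The binding rows give the dual system: 6·y_cooling + 3·y_catalyst = 58.5 and 1·y_cooling + 1·y_catalyst = 13.5.
Solving: y_cooling = 6, y_catalyst = 7.5.
Reduced cost of additive E: c₃ − yᵀa₃ = 42 − (6·5 + 7.5·2) = 42 − 45 = -3.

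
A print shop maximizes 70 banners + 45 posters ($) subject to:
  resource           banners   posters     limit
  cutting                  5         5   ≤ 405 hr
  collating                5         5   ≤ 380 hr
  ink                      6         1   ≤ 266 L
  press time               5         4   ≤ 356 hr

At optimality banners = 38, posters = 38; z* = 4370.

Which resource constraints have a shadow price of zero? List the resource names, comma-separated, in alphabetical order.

cutting, press time

cutting: 380/405 (slack 25)
collating: 380/380 (binding)
ink: 266/266 (binding)
press time: 342/356 (slack 14)
By complementary slackness, a constraint with positive slack has shadow price 0 → cutting, press time.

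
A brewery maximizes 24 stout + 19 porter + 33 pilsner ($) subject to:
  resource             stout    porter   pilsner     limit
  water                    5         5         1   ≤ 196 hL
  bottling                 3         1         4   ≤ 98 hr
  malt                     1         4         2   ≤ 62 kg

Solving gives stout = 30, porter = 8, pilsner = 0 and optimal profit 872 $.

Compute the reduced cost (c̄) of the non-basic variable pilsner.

-1

Check each constraint at x*: water 190/196 (slack 6); bottling 98/98 (tight); malt 62/62 (tight).
Since water is not tight, its dual is 0.
Dual feasibility on the basic columns requires 3·y_bottling + 1·y_malt = 24, 1·y_bottling + 4·y_malt = 19.
Solving: y_bottling = 7, y_malt = 3.
Reduced cost of pilsner: c₃ − yᵀa₃ = 33 − (7·4 + 3·2) = 33 − 34 = -1.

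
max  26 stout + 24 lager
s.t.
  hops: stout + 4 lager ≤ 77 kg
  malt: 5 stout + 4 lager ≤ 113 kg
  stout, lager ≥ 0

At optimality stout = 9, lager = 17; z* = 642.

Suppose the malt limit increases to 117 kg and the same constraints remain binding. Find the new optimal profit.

662

Both hops and malt are binding at x*.
Dual feasibility on the basic columns requires 1·y_hops + 5·y_malt = 26, 4·y_hops + 4·y_malt = 24.
This yields shadow prices y_hops = 1, y_malt = 5.
Δz = y_malt·Δb = 5 × (4) = 20, so new z* = 642 + 20 = 662.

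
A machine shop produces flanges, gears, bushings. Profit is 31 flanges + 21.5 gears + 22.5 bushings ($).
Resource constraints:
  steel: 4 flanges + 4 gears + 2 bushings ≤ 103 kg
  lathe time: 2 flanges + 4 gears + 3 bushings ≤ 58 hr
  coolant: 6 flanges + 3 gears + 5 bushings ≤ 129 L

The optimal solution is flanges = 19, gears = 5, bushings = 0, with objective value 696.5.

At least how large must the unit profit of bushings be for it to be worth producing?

28.5

At the optimum: steel uses 96 of 103 (slack = 7); lathe time uses 58 of 58 (binding); coolant uses 129 of 129 (binding).
By complementary slackness, y = 0 for the non-binding constraint.
From A_Bᵀ y = c: 2·y_lathe time + 6·y_coolant = 31; 4·y_lathe time + 3·y_coolant = 21.5.
Solving: y_lathe time = 2, y_coolant = 4.5.
bushings enters the basis when its profit ≥ yᵀa₃ = 2·3 + 4.5·5 = 28.5.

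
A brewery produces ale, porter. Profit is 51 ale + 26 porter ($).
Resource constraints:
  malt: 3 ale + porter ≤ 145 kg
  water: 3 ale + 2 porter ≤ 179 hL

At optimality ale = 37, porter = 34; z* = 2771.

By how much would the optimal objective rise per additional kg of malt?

Both malt and water are binding at x*.
From A_Bᵀ y = c: 3·y_malt + 3·y_water = 51; 1·y_malt + 2·y_water = 26.
→ y_malt = 8 and y_water = 9.
Shadow price of malt = 8.

8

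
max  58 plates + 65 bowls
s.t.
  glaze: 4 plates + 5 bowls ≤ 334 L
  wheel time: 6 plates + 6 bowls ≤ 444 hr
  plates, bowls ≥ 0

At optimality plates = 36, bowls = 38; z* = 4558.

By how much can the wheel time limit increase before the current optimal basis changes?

Binding constraints: glaze, wheel time. The basis is B = [[4,5],[6,6]] with det -6.
Per unit increase in wheel time, x* moves by d = (0.8333, -0.6667).
The basis stays optimal until bowls reaches 0; allowable increase = 57 hr.

57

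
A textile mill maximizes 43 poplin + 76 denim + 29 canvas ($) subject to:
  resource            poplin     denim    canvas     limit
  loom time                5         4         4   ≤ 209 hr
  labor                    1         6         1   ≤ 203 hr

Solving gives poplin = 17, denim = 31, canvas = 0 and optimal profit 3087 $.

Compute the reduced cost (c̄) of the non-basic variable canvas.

Check each constraint at x*: loom time 209/209 (tight); labor 203/203 (tight).
From A_Bᵀ y = c: 5·y_loom time + 1·y_labor = 43; 4·y_loom time + 6·y_labor = 76.
→ y_loom time = 7 and y_labor = 8.
Reduced cost of canvas: c₃ − yᵀa₃ = 29 − (7·4 + 8·1) = 29 − 36 = -7.

-7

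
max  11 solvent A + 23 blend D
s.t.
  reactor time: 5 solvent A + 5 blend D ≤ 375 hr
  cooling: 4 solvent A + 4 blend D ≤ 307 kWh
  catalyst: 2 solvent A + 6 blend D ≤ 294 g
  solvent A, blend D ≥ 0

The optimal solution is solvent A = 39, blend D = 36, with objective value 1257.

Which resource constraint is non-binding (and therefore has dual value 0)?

reactor time: 375/375 (binding)
cooling: 300/307 (slack 7)
catalyst: 294/294 (binding)
By complementary slackness, a constraint with positive slack has shadow price 0 → cooling.

cooling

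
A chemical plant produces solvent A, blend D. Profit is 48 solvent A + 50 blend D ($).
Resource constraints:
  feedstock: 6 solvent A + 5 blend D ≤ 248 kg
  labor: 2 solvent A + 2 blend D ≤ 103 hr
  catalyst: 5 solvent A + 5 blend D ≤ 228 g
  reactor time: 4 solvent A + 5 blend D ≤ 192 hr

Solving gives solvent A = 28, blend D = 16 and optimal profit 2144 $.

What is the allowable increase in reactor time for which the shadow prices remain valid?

Binding constraints: feedstock, reactor time. The basis is B = [[6,5],[4,5]] with det 10.
Per unit increase in reactor time, x* moves by d = (-0.5, 0.6).
The basis stays optimal until catalyst becomes binding; allowable increase = 16 hr.

16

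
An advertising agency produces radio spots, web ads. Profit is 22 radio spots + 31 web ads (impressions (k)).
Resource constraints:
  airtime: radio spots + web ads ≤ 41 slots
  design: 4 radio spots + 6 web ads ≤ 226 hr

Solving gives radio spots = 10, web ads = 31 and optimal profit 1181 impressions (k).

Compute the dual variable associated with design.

Both airtime and design are binding at x*.
Dual feasibility on the basic columns requires 1·y_airtime + 4·y_design = 22, 1·y_airtime + 6·y_design = 31.
→ y_airtime = 4 and y_design = 4.5.
Shadow price of design = 4.5.

4.5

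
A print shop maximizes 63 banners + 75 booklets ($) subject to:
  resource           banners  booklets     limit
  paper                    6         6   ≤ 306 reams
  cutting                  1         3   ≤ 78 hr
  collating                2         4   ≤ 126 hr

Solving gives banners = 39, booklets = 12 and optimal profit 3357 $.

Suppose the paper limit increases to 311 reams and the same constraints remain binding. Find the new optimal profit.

3399.5

Binding: paper and collating. Non-binding: cutting (3 unused).
Slack constraints have shadow price 0 (complementary slackness).
The binding rows give the dual system: 6·y_paper + 2·y_collating = 63 and 6·y_paper + 4·y_collating = 75.
Solving: y_paper = 8.5, y_collating = 6.
Δz = y_paper·Δb = 8.5 × (5) = 42.5, so new z* = 3357 + 42.5 = 3399.5.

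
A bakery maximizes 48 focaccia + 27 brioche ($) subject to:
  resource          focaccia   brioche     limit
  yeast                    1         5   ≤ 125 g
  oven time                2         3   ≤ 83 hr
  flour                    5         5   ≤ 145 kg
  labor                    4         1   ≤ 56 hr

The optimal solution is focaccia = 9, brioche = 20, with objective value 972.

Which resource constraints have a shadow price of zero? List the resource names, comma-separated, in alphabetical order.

yeast: 109/125 (slack 16)
oven time: 78/83 (slack 5)
flour: 145/145 (binding)
labor: 56/56 (binding)
By complementary slackness, a constraint with positive slack has shadow price 0 → oven time, yeast.

oven time, yeast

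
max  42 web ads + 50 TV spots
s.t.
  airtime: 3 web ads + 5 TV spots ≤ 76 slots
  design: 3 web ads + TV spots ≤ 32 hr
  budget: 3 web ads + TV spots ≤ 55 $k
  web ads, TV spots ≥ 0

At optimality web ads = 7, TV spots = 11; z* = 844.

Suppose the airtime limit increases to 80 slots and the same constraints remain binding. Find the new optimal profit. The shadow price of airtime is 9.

Δb = 4, so new z* = 844 + (9)·(4) = 844 + 36 = 880.

880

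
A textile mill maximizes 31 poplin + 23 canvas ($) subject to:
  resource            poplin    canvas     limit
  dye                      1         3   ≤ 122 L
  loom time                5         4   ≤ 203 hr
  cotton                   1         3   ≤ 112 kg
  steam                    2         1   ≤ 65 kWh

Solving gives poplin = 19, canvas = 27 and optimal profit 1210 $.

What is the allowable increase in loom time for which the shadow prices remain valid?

7.2

Binding constraints: loom time, steam. The basis is B = [[5,4],[2,1]] with det -3.
Per unit increase in loom time, x* moves by d = (-0.3333, 0.6667).
The basis stays optimal until cotton becomes binding; allowable increase = 7.2 hr.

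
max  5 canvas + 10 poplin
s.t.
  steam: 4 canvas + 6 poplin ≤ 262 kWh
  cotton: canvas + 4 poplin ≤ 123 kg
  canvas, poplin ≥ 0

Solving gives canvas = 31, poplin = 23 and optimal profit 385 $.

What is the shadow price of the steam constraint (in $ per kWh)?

At the optimum: steam uses 262 of 262 (binding); cotton uses 123 of 123 (binding).
The binding rows give the dual system: 4·y_steam + 1·y_cotton = 5 and 6·y_steam + 4·y_cotton = 10.
Solving: y_steam = 1, y_cotton = 1.
Shadow price of steam = 1.

1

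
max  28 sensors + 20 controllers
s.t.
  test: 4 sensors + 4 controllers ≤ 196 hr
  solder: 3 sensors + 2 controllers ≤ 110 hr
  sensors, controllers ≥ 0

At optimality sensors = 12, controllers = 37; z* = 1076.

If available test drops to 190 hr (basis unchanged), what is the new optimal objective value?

Check each constraint at x*: test 196/196 (tight); solder 110/110 (tight).
Dual feasibility on the basic columns requires 4·y_test + 3·y_solder = 28, 4·y_test + 2·y_solder = 20.
Solving: y_test = 1, y_solder = 8.
Δz = y_test·Δb = 1 × (-6) = -6, so new z* = 1076 − 6 = 1070.

1070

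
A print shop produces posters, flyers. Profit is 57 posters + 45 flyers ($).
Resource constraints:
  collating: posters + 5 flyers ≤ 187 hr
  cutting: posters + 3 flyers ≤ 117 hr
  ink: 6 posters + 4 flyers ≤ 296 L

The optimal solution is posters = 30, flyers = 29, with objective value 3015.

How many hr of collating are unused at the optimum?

collating used = 1·30 + 5·29 = 175; slack = 187 − 175 = 12.

12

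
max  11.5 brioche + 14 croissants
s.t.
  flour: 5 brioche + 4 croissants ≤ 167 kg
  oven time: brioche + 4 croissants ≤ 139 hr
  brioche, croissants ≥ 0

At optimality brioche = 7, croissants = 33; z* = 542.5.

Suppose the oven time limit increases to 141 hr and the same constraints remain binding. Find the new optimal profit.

545.5

Check each constraint at x*: flour 167/167 (tight); oven time 139/139 (tight).
From A_Bᵀ y = c: 5·y_flour + 1·y_oven time = 11.5; 4·y_flour + 4·y_oven time = 14.
→ y_flour = 2 and y_oven time = 1.5.
Δz = y_oven time·Δb = 1.5 × (2) = 3, so new z* = 542.5 + 3 = 545.5.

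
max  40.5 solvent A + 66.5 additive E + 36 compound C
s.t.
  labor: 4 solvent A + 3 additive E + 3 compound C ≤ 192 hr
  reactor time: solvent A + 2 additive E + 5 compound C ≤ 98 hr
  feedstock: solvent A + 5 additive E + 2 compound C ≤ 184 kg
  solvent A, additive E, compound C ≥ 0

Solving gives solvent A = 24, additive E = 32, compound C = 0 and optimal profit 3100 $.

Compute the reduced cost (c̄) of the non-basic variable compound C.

Check each constraint at x*: labor 192/192 (tight); reactor time 88/98 (slack 10); feedstock 184/184 (tight).
Slack constraints have shadow price 0 (complementary slackness).
Dual feasibility on the basic columns requires 4·y_labor + 1·y_feedstock = 40.5, 3·y_labor + 5·y_feedstock = 66.5.
→ y_labor = 8 and y_feedstock = 8.5.
Reduced cost of compound C: c₃ − yᵀa₃ = 36 − (8·3 + 8.5·2) = 36 − 41 = -5.

-5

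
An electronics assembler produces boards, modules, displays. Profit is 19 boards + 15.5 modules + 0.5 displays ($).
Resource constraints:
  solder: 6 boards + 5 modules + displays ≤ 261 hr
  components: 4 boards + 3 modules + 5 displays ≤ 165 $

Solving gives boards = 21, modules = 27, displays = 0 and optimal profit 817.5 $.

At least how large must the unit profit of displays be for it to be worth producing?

7.5

Both solder and components are binding at x*.
Dual feasibility on the basic columns requires 6·y_solder + 4·y_components = 19, 5·y_solder + 3·y_components = 15.5.
Solving: y_solder = 2.5, y_components = 1.
displays enters the basis when its profit ≥ yᵀa₃ = 2.5·1 + 1·5 = 7.5.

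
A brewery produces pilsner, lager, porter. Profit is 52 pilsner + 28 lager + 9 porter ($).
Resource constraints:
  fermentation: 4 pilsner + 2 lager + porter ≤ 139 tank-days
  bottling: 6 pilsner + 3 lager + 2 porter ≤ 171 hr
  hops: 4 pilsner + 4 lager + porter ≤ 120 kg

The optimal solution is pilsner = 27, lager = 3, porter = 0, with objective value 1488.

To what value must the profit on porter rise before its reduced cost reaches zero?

Binding: bottling and hops. Non-binding: fermentation (25 unused).
Slack constraints have shadow price 0 (complementary slackness).
Dual feasibility on the basic columns requires 6·y_bottling + 4·y_hops = 52, 3·y_bottling + 4·y_hops = 28.
This yields shadow prices y_bottling = 8, y_hops = 1.
porter enters the basis when its profit ≥ yᵀa₃ = 8·2 + 1·1 = 17.

17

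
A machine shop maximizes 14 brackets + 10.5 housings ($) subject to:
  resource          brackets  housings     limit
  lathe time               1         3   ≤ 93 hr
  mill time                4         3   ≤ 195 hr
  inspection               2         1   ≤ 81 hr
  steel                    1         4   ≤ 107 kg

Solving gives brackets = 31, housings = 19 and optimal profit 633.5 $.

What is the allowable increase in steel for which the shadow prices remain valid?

Binding constraints: inspection, steel. The basis is B = [[2,1],[1,4]] with det 7.
Per unit increase in steel, x* moves by d = (-0.1429, 0.2857).
The basis stays optimal until lathe time becomes binding; allowable increase = 7 kg.

7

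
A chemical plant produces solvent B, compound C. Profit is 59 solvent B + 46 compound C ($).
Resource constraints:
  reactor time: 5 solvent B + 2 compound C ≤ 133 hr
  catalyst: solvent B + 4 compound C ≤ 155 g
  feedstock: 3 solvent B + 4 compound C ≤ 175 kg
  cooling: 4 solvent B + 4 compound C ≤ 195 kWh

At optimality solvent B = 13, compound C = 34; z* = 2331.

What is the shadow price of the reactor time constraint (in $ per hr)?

Check each constraint at x*: reactor time 133/133 (tight); catalyst 149/155 (slack 6); feedstock 175/175 (tight); cooling 188/195 (slack 7).
By complementary slackness, y = 0 for the non-binding constraints.
Dual feasibility on the basic columns requires 5·y_reactor time + 3·y_feedstock = 59, 2·y_reactor time + 4·y_feedstock = 46.
Solving: y_reactor time = 7, y_feedstock = 8.
Shadow price of reactor time = 7.

7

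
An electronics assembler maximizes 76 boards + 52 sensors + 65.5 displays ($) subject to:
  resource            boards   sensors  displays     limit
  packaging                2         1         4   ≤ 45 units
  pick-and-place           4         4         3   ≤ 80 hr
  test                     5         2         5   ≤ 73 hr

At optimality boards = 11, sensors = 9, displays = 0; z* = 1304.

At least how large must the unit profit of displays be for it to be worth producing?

67

At the optimum: packaging uses 31 of 45 (slack = 14); pick-and-place uses 80 of 80 (binding); test uses 73 of 73 (binding).
Slack constraints have shadow price 0 (complementary slackness).
The binding rows give the dual system: 4·y_pick-and-place + 5·y_test = 76 and 4·y_pick-and-place + 2·y_test = 52.
→ y_pick-and-place = 9 and y_test = 8.
displays enters the basis when its profit ≥ yᵀa₃ = 9·3 + 8·5 = 67.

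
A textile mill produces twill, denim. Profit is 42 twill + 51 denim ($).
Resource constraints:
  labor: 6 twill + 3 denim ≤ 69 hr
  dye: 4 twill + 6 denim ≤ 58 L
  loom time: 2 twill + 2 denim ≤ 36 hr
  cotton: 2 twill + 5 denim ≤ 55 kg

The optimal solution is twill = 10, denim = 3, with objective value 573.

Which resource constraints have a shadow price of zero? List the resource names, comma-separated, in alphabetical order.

cotton, loom time

labor: 69/69 (binding)
dye: 58/58 (binding)
loom time: 26/36 (slack 10)
cotton: 35/55 (slack 20)
By complementary slackness, a constraint with positive slack has shadow price 0 → cotton, loom time.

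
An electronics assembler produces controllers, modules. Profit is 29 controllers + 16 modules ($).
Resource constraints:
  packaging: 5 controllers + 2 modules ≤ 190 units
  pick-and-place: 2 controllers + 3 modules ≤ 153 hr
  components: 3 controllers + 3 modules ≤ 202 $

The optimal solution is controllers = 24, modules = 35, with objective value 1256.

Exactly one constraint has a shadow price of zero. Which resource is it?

packaging: 190/190 (binding)
pick-and-place: 153/153 (binding)
components: 177/202 (slack 25)
By complementary slackness, a constraint with positive slack has shadow price 0 → components.

components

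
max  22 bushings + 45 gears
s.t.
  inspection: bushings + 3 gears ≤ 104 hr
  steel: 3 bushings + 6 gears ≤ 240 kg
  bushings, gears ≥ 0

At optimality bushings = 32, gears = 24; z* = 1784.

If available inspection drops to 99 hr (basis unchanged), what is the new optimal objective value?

At the optimum: inspection uses 104 of 104 (binding); steel uses 240 of 240 (binding).
Dual feasibility on the basic columns requires 1·y_inspection + 3·y_steel = 22, 3·y_inspection + 6·y_steel = 45.
→ y_inspection = 1 and y_steel = 7.
Δz = y_inspection·Δb = 1 × (-5) = -5, so new z* = 1784 − 5 = 1779.

1779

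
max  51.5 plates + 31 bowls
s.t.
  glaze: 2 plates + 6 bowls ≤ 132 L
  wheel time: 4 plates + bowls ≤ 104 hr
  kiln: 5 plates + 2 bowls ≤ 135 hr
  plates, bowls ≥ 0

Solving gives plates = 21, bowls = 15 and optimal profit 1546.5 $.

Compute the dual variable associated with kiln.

9.5

At the optimum: glaze uses 132 of 132 (binding); wheel time uses 99 of 104 (slack = 5); kiln uses 135 of 135 (binding).
By complementary slackness, y = 0 for the non-binding constraint.
Dual feasibility on the basic columns requires 2·y_glaze + 5·y_kiln = 51.5, 6·y_glaze + 2·y_kiln = 31.
Solving: y_glaze = 2, y_kiln = 9.5.
Shadow price of kiln = 9.5.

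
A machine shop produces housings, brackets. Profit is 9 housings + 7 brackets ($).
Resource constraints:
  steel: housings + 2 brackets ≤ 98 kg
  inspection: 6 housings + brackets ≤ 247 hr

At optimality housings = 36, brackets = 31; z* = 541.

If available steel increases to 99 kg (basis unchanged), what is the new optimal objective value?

544

At the optimum: steel uses 98 of 98 (binding); inspection uses 247 of 247 (binding).
Dual feasibility on the basic columns requires 1·y_steel + 6·y_inspection = 9, 2·y_steel + 1·y_inspection = 7.
This yields shadow prices y_steel = 3, y_inspection = 1.
Δz = y_steel·Δb = 3 × (1) = 3, so new z* = 541 + 3 = 544.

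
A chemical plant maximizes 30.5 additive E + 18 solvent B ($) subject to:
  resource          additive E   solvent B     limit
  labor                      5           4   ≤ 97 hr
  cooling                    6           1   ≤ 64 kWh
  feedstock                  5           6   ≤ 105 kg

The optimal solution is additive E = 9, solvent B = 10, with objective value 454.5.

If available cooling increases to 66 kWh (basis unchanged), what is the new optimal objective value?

460.5

At the optimum: labor uses 85 of 97 (slack = 12); cooling uses 64 of 64 (binding); feedstock uses 105 of 105 (binding).
Slack constraints have shadow price 0 (complementary slackness).
Dual feasibility on the basic columns requires 6·y_cooling + 5·y_feedstock = 30.5, 1·y_cooling + 6·y_feedstock = 18.
→ y_cooling = 3 and y_feedstock = 2.5.
Δz = y_cooling·Δb = 3 × (2) = 6, so new z* = 454.5 + 6 = 460.5.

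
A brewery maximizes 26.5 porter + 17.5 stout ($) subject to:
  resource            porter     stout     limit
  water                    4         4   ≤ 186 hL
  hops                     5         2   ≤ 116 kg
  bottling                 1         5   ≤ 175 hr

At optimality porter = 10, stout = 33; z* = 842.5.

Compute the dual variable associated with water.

0

Binding: hops and bottling. Non-binding: water (14 unused).
By complementary slackness, y = 0 for the non-binding constraint.
Dual feasibility on the basic columns requires 5·y_hops + 1·y_bottling = 26.5, 2·y_hops + 5·y_bottling = 17.5.
This yields shadow prices y_hops = 5, y_bottling = 1.5.
Shadow price of water = 0.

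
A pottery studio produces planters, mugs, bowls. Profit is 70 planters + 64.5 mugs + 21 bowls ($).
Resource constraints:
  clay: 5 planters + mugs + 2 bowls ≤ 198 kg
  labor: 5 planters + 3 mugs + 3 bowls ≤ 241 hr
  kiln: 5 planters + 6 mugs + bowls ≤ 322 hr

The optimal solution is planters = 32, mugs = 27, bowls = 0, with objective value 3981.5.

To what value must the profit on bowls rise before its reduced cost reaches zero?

Binding: labor and kiln. Non-binding: clay (11 unused).
By complementary slackness, y = 0 for the non-binding constraint.
Dual feasibility on the basic columns requires 5·y_labor + 5·y_kiln = 70, 3·y_labor + 6·y_kiln = 64.5.
Solving: y_labor = 6.5, y_kiln = 7.5.
bowls enters the basis when its profit ≥ yᵀa₃ = 6.5·3 + 7.5·1 = 27.

27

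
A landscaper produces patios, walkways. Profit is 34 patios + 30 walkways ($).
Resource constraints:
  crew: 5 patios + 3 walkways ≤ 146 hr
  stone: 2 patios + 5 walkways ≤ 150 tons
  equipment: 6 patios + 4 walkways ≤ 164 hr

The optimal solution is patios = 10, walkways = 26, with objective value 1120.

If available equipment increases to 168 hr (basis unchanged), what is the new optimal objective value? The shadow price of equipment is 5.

1140

Δb = 4, so new z* = 1120 + (5)·(4) = 1120 + 20 = 1140.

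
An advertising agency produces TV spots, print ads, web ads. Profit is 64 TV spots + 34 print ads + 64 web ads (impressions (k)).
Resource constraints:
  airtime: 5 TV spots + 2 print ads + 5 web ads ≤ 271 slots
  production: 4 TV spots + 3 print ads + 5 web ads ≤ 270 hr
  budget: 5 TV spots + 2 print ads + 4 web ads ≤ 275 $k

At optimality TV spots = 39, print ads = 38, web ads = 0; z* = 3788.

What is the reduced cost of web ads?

-6

Binding: airtime and production. Non-binding: budget (4 unused).
Since budget is not tight, its dual is 0.
Dual feasibility on the basic columns requires 5·y_airtime + 4·y_production = 64, 2·y_airtime + 3·y_production = 34.
Solving: y_airtime = 8, y_production = 6.
Reduced cost of web ads: c₃ − yᵀa₃ = 64 − (8·5 + 6·5) = 64 − 70 = -6.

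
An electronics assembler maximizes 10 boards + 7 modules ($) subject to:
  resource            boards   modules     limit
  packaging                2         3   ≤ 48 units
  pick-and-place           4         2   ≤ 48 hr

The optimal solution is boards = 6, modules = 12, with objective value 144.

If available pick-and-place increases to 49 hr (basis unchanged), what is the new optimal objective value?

Check each constraint at x*: packaging 48/48 (tight); pick-and-place 48/48 (tight).
Dual feasibility on the basic columns requires 2·y_packaging + 4·y_pick-and-place = 10, 3·y_packaging + 2·y_pick-and-place = 7.
→ y_packaging = 1 and y_pick-and-place = 2.
Δz = y_pick-and-place·Δb = 2 × (1) = 2, so new z* = 144 + 2 = 146.

146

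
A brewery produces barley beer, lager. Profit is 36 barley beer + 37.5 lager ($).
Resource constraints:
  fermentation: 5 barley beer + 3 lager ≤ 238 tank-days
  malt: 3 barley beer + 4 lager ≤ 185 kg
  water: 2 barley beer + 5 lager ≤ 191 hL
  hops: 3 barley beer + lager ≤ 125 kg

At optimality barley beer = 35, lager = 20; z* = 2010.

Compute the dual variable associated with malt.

8.5

Check each constraint at x*: fermentation 235/238 (slack 3); malt 185/185 (tight); water 170/191 (slack 21); hops 125/125 (tight).
By complementary slackness, y = 0 for the non-binding constraints.
Dual feasibility on the basic columns requires 3·y_malt + 3·y_hops = 36, 4·y_malt + 1·y_hops = 37.5.
This yields shadow prices y_malt = 8.5, y_hops = 3.5.
Shadow price of malt = 8.5.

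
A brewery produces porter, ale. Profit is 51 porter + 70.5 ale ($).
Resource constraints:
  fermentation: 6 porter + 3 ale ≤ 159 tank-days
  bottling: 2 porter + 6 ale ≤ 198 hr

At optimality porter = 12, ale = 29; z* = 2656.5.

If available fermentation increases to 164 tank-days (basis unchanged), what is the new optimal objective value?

2684

Both fermentation and bottling are binding at x*.
The binding rows give the dual system: 6·y_fermentation + 2·y_bottling = 51 and 3·y_fermentation + 6·y_bottling = 70.5.
Solving: y_fermentation = 5.5, y_bottling = 9.
Δz = y_fermentation·Δb = 5.5 × (5) = 27.5, so new z* = 2656.5 + 27.5 = 2684.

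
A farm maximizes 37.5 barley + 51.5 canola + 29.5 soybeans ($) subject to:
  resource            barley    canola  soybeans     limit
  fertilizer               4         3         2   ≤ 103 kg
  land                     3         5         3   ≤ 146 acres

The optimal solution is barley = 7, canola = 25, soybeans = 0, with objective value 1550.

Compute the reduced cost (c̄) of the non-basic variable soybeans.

-2

Both fertilizer and land are binding at x*.
Dual feasibility on the basic columns requires 4·y_fertilizer + 3·y_land = 37.5, 3·y_fertilizer + 5·y_land = 51.5.
Solving: y_fertilizer = 3, y_land = 8.5.
Reduced cost of soybeans: c₃ − yᵀa₃ = 29.5 − (3·2 + 8.5·3) = 29.5 − 31.5 = -2.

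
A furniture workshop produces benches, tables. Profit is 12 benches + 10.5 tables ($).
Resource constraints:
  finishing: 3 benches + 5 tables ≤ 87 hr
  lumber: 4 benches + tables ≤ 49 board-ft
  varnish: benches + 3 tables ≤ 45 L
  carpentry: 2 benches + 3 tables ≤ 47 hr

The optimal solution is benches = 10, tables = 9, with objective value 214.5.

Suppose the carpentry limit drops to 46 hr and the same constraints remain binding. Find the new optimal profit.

211.5

Binding: lumber and carpentry. Non-binding: finishing (12 unused), varnish (8 unused).
Slack constraints have shadow price 0 (complementary slackness).
From A_Bᵀ y = c: 4·y_lumber + 2·y_carpentry = 12; 1·y_lumber + 3·y_carpentry = 10.5.
Solving: y_lumber = 1.5, y_carpentry = 3.
Δz = y_carpentry·Δb = 3 × (-1) = -3, so new z* = 214.5 − 3 = 211.5.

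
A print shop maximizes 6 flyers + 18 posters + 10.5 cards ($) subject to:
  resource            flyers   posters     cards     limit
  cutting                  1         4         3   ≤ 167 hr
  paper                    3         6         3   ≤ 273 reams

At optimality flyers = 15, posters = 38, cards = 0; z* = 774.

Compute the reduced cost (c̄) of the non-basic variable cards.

-1.5

Both cutting and paper are binding at x*.
The binding rows give the dual system: 1·y_cutting + 3·y_paper = 6 and 4·y_cutting + 6·y_paper = 18.
Solving: y_cutting = 3, y_paper = 1.
Reduced cost of cards: c₃ − yᵀa₃ = 10.5 − (3·3 + 1·3) = 10.5 − 12 = -1.5.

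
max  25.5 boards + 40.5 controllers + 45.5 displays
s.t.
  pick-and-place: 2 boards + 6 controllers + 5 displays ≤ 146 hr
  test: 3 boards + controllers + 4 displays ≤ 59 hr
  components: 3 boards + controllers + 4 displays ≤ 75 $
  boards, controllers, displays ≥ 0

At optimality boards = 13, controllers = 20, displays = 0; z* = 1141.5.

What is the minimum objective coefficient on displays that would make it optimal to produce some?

Check each constraint at x*: pick-and-place 146/146 (tight); test 59/59 (tight); components 59/75 (slack 16).
Since components is not tight, its dual is 0.
From A_Bᵀ y = c: 2·y_pick-and-place + 3·y_test = 25.5; 6·y_pick-and-place + 1·y_test = 40.5.
This yields shadow prices y_pick-and-place = 6, y_test = 4.5.
displays enters the basis when its profit ≥ yᵀa₃ = 6·5 + 4.5·4 = 48.

48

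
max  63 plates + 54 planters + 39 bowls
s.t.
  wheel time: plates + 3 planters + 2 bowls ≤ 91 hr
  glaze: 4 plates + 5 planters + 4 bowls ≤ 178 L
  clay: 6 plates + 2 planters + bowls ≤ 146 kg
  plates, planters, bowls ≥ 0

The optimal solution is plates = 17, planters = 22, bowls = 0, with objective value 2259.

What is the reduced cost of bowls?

-1.5

Check each constraint at x*: wheel time 83/91 (slack 8); glaze 178/178 (tight); clay 146/146 (tight).
By complementary slackness, y = 0 for the non-binding constraint.
Dual feasibility on the basic columns requires 4·y_glaze + 6·y_clay = 63, 5·y_glaze + 2·y_clay = 54.
This yields shadow prices y_glaze = 9, y_clay = 4.5.
Reduced cost of bowls: c₃ − yᵀa₃ = 39 − (9·4 + 4.5·1) = 39 − 40.5 = -1.5.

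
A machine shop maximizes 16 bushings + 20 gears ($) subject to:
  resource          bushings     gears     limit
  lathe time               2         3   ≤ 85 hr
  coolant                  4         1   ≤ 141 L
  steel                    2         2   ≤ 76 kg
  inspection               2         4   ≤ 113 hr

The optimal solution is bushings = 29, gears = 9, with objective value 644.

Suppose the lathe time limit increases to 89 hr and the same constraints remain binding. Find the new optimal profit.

Check each constraint at x*: lathe time 85/85 (tight); coolant 125/141 (slack 16); steel 76/76 (tight); inspection 94/113 (slack 19).
By complementary slackness, y = 0 for the non-binding constraints.
From A_Bᵀ y = c: 2·y_lathe time + 2·y_steel = 16; 3·y_lathe time + 2·y_steel = 20.
This yields shadow prices y_lathe time = 4, y_steel = 4.
Δz = y_lathe time·Δb = 4 × (4) = 16, so new z* = 644 + 16 = 660.

660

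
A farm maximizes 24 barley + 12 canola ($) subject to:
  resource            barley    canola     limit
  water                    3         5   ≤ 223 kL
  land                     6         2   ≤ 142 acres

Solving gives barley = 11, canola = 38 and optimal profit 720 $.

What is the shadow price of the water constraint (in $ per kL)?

1

Both water and land are binding at x*.
Dual feasibility on the basic columns requires 3·y_water + 6·y_land = 24, 5·y_water + 2·y_land = 12.
Solving: y_water = 1, y_land = 3.5.
Shadow price of water = 1.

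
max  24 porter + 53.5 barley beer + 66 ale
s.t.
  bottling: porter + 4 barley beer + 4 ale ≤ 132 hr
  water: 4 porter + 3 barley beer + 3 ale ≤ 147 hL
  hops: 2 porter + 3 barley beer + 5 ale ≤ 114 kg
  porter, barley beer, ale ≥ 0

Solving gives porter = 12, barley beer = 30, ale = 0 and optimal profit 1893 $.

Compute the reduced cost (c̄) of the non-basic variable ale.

Check each constraint at x*: bottling 132/132 (tight); water 138/147 (slack 9); hops 114/114 (tight).
Since water is not tight, its dual is 0.
The binding rows give the dual system: 1·y_bottling + 2·y_hops = 24 and 4·y_bottling + 3·y_hops = 53.5.
Solving: y_bottling = 7, y_hops = 8.5.
Reduced cost of ale: c₃ − yᵀa₃ = 66 − (7·4 + 8.5·5) = 66 − 70.5 = -4.5.

-4.5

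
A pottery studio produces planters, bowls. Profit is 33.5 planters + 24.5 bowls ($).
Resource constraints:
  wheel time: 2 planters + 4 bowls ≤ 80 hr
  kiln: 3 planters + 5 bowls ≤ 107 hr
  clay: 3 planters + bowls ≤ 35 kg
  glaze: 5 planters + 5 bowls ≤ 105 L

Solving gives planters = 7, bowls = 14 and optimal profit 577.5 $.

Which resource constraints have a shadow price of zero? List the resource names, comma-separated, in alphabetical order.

kiln, wheel time

wheel time: 70/80 (slack 10)
kiln: 91/107 (slack 16)
clay: 35/35 (binding)
glaze: 105/105 (binding)
By complementary slackness, a constraint with positive slack has shadow price 0 → kiln, wheel time.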